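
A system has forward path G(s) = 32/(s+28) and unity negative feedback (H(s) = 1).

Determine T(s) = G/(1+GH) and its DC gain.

T(s) = G/(1+GH) = [32/(s+28)] / [1 + 32/(s+28)] = 32/(s+28+32) = 32/(s+60). DC gain = 32/60 = 0.5333.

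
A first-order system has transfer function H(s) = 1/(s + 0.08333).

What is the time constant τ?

For H(s) = 1/(s + 1/τ), the pole is at -1/τ = -0.08333, so τ = 1/0.08333 = 12 s.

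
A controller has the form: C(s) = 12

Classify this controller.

This is a Proportional (P) controller.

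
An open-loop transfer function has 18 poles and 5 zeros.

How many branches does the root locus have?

Root locus has n branches where n = number of poles = 18.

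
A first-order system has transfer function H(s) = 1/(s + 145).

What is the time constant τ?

For H(s) = 1/(s + 1/τ), the pole is at -1/τ = -145, so τ = 1/145 = 0.0069 s.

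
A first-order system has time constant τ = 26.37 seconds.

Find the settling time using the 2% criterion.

For first-order system, 2% settling time ≈ 4τ = 4 × 26.37 = 105.48 s.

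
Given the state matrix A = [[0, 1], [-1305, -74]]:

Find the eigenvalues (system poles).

det(A - λI) = λ² - (-74)λ + 1305 = (λ - (-45))(λ - (-29)). Eigenvalues: -45, -29.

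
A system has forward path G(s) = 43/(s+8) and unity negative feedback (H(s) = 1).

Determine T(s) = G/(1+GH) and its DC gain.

T(s) = G/(1+GH) = [43/(s+8)] / [1 + 43/(s+8)] = 43/(s+8+43) = 43/(s+51). DC gain = 43/51 = 0.8431.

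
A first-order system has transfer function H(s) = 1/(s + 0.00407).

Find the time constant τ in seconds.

For H(s) = 1/(s + 1/τ), the pole is at -1/τ = -0.00407, so τ = 1/0.00407 = 245.7 s.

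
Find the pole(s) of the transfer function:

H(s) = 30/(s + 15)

Pole is where denominator = 0: s + 15 = 0, so s = -15.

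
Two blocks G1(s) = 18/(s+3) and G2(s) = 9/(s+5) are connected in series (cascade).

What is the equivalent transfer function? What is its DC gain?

Series: multiply transfer functions. G_eq = 18/(s+3) × 9/(s+5) = 162/((s+3)(s+5)). DC gain = 162/(3×5) = 10.8.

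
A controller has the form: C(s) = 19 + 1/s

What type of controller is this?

This is a Proportional-Integral (PI) controller.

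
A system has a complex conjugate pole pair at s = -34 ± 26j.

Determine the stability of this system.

Real part of poles is -34 (< 0, left half-plane). Stable.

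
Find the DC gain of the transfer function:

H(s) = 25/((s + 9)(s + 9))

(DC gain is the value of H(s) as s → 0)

DC gain = H(0) = 25/(9 × 9) = 25/81 = 0.3086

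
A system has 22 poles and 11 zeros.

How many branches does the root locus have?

Root locus has n branches where n = number of poles = 22.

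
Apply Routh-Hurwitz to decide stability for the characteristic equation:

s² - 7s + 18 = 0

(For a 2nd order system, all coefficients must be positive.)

Coefficients: 1, -7, 18. b=-7 not positive, so system is unstable.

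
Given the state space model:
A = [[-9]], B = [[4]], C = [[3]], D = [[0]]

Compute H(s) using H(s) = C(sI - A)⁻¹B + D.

(sI - A)⁻¹ = 1/(s + 9). H(s) = 3 × 4/(s + 9) + 0 = 12/(s + 9).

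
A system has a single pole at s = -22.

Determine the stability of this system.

Pole at s = -22 is in the left half-plane. Stable.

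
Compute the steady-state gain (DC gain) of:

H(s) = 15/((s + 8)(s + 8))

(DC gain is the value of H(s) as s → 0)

DC gain = H(0) = 15/(8 × 8) = 15/64 = 0.234375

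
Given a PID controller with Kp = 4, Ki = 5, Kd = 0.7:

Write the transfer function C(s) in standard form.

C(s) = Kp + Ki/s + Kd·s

Substituting values: C(s) = 4 + 5/s + 0.7s = (0.7s² + 4s + 5)/s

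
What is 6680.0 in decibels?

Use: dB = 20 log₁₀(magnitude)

dB = 20 log₁₀(6680.0) = 76.5 dB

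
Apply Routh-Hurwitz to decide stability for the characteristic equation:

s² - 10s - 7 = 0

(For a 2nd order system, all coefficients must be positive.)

Coefficients: 1, -10, -7. b=-10, c=-7 not positive, so system is unstable.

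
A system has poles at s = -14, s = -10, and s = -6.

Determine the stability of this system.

All poles are in the left half-plane. System is stable.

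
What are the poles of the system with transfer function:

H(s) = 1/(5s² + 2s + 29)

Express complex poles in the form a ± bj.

Discriminant = 2² - 4×5×29 = 4 - 580 = -576 < 0, so the poles are a complex conjugate pair s = (-2 ± j√576)/(2×5). Real part = -2/(2×5) = -2/10 = -0.2; imaginary part = ±√576/(2×5) = 24/10 = 2.4. Poles: s = -0.2 ± 2.4j.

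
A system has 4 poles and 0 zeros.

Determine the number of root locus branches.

Root locus has n branches where n = number of poles = 4.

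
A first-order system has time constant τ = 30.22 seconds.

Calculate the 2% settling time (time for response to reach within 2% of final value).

For first-order system, 2% settling time ≈ 4τ = 4 × 30.22 = 120.88 s.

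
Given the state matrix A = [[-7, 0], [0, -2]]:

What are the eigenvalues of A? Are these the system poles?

For diagonal matrix, eigenvalues are diagonal entries: λ₁ = -7, λ₂ = -2. Eigenvalues of A = system poles.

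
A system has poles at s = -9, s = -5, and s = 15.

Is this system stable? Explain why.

Pole(s) at s = 15 are not in the left half-plane. System is unstable.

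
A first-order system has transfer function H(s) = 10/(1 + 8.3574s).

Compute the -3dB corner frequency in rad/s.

Corner frequency = 1/τ = 1/8.3574 = 0.12 rad/s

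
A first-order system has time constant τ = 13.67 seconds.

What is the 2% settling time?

For first-order system, 2% settling time ≈ 4τ = 4 × 13.67 = 54.68 s.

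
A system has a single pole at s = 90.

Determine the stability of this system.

Pole at s = 90 is in the right half-plane. Unstable.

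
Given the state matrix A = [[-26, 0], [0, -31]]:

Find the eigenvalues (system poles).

For diagonal matrix, eigenvalues are diagonal entries: λ₁ = -26, λ₂ = -31.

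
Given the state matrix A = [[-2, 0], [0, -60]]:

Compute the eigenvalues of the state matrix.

For diagonal matrix, eigenvalues are diagonal entries: λ₁ = -2, λ₂ = -60.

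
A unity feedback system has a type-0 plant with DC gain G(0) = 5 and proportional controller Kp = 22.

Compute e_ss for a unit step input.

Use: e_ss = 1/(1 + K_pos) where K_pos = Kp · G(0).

K_pos = Kp · G(0) = 22 × 5 = 110. e_ss = 1/(1 + 110) = 0.0090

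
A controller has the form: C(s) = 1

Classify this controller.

This is a Proportional (P) controller.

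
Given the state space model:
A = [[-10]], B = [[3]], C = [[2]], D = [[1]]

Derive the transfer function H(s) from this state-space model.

(sI - A)⁻¹ = 1/(s + 10). H(s) = 2×3/(s + 10) + 1 = (s + 16)/(s + 10).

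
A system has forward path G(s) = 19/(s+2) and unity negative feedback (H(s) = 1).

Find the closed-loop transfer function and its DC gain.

T(s) = G/(1+GH) = [19/(s+2)] / [1 + 19/(s+2)] = 19/(s+2+19) = 19/(s+21). DC gain = 19/21 = 0.9048.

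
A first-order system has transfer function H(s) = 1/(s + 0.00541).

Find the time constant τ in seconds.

For H(s) = 1/(s + 1/τ), the pole is at -1/τ = -0.00541, so τ = 1/0.00541 = 184.8 s.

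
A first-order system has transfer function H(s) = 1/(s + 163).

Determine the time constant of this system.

For H(s) = 1/(s + 1/τ), the pole is at -1/τ = -163, so τ = 1/163 = 0.0061 s.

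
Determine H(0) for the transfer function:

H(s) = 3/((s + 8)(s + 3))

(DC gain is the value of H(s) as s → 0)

DC gain = H(0) = 3/(8 × 3) = 3/24 = 0.125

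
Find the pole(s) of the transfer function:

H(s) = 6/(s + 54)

Pole is where denominator = 0: s + 54 = 0, so s = -54.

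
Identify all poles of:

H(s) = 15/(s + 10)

Pole is where denominator = 0: s + 10 = 0, so s = -10.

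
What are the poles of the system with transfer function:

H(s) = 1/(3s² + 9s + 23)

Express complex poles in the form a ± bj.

Discriminant = 9² - 4×3×23 = 81 - 276 = -195 < 0, so the poles are a complex conjugate pair s = (-9 ± j√195)/(2×3). Real part = -9/(2×3) = -9/6 = -1.5; imaginary part = ±√195/(2×3) ≈ 2.3274. Poles: s = -1.5 ± 2.3274j.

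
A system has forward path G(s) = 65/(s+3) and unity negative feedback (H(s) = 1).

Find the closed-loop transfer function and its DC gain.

T(s) = G/(1+GH) = [65/(s+3)] / [1 + 65/(s+3)] = 65/(s+3+65) = 65/(s+68). DC gain = 65/68 = 0.9559.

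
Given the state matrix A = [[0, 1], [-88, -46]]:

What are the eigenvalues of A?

det(A - λI) = λ² - (-46)λ + 88 = (λ - (-2))(λ - (-44)). Eigenvalues: -2, -44.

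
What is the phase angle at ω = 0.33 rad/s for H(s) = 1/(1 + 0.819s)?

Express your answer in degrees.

Phase = -arctan(ωτ) = -arctan(0.33 × 0.819) = -15.1°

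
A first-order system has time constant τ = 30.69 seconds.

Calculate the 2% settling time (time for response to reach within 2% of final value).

For first-order system, 2% settling time ≈ 4τ = 4 × 30.69 = 122.76 s.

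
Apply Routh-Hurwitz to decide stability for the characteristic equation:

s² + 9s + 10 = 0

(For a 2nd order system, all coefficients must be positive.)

Coefficients: 1, 9, 10. All positive, so system is stable.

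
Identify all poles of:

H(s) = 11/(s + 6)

Pole is where denominator = 0: s + 6 = 0, so s = -6.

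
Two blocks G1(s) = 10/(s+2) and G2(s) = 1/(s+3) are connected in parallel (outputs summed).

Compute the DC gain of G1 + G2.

Parallel: G_eq = G1 + G2. DC gain = G1(0) + G2(0) = 10/2 + 1/3 = 5 + 0.3333 = 5.3333.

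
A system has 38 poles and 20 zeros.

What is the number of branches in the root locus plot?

Root locus has n branches where n = number of poles = 38.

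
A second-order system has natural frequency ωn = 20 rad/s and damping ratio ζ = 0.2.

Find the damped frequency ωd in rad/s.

ωd = ωn√(1 - ζ²) = 20√(1 - 0.2²) = 19.6 rad/s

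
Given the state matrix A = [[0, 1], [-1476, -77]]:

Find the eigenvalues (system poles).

det(A - λI) = λ² - (-77)λ + 1476 = (λ - (-41))(λ - (-36)). Eigenvalues: -41, -36.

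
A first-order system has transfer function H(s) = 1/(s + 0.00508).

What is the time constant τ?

For H(s) = 1/(s + 1/τ), the pole is at -1/τ = -0.00508, so τ = 1/0.00508 = 196.9 s.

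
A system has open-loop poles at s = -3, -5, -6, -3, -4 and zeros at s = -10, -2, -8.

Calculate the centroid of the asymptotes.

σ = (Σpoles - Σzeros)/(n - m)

σ = (Σpoles - Σzeros)/(n - m) = (-21 - (-20))/(5 - 3) = -1/2 = -0.5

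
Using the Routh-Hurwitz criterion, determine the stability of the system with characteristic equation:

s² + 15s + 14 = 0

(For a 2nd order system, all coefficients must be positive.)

Coefficients: 1, 15, 14. All positive, so system is stable.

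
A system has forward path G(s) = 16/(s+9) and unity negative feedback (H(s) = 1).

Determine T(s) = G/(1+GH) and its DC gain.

T(s) = G/(1+GH) = [16/(s+9)] / [1 + 16/(s+9)] = 16/(s+9+16) = 16/(s+25). DC gain = 16/25 = 0.64.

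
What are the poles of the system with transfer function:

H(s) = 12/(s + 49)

Pole is where denominator = 0: s + 49 = 0, so s = -49.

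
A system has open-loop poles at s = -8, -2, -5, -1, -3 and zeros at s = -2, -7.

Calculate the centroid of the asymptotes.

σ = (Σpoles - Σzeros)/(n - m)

σ = (Σpoles - Σzeros)/(n - m) = (-19 - (-9))/(5 - 2) = -10/3 = -3.33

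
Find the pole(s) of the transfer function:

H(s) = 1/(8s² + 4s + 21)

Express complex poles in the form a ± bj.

Discriminant = 4² - 4×8×21 = 16 - 672 = -656 < 0, so the poles are a complex conjugate pair s = (-4 ± j√656)/(2×8). Real part = -4/(2×8) = -4/16 = -0.25; imaginary part = ±√656/(2×8) ≈ 1.6008. Poles: s = -0.25 ± 1.6008j.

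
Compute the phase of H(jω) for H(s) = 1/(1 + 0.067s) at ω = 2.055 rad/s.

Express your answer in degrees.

Phase = -arctan(ωτ) = -arctan(2.055 × 0.067) = -7.8°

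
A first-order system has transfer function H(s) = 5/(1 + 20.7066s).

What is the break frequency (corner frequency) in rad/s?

Corner frequency = 1/τ = 1/20.7066 = 0.048 rad/s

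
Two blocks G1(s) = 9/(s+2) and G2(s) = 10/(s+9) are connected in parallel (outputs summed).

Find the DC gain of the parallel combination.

Parallel: G_eq = G1 + G2. DC gain = G1(0) + G2(0) = 9/2 + 10/9 = 4.5 + 1.1111 = 5.6111.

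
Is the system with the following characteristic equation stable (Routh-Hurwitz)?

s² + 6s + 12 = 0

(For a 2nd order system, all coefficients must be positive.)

Coefficients: 1, 6, 12. All positive, so system is stable.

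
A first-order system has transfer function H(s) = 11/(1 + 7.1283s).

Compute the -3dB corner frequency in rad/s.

Corner frequency = 1/τ = 1/7.1283 = 0.14 rad/s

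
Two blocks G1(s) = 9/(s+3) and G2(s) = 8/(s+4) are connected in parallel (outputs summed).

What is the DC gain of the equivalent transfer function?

Parallel: G_eq = G1 + G2. DC gain = G1(0) + G2(0) = 9/3 + 8/4 = 3 + 2 = 5.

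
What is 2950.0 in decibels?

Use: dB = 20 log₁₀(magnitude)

dB = 20 log₁₀(2950.0) = 69.4 dB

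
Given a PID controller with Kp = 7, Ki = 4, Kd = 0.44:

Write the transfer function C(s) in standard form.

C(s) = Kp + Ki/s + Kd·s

Substituting values: C(s) = 7 + 4/s + 0.44s = (0.44s² + 7s + 4)/s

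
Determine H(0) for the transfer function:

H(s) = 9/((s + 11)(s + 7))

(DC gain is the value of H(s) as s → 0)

DC gain = H(0) = 9/(11 × 7) = 9/77 = 0.1169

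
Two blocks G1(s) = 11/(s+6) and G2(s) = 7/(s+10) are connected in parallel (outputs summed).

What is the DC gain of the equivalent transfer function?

Parallel: G_eq = G1 + G2. DC gain = G1(0) + G2(0) = 11/6 + 7/10 = 1.8333 + 0.7 = 2.5333.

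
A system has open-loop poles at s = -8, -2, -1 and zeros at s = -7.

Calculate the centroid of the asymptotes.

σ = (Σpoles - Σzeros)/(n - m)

σ = (Σpoles - Σzeros)/(n - m) = (-11 - (-7))/(3 - 1) = -4/2 = -2.0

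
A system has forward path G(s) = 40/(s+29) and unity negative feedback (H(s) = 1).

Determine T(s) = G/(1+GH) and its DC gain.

T(s) = G/(1+GH) = [40/(s+29)] / [1 + 40/(s+29)] = 40/(s+29+40) = 40/(s+69). DC gain = 40/69 = 0.5797.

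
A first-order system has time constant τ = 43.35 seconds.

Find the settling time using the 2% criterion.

For first-order system, 2% settling time ≈ 4τ = 4 × 43.35 = 173.4 s.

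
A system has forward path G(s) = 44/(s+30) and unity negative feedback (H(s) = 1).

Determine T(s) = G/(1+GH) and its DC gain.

T(s) = G/(1+GH) = [44/(s+30)] / [1 + 44/(s+30)] = 44/(s+30+44) = 44/(s+74). DC gain = 44/74 = 0.5946.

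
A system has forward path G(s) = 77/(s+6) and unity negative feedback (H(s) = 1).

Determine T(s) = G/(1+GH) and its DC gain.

T(s) = G/(1+GH) = [77/(s+6)] / [1 + 77/(s+6)] = 77/(s+6+77) = 77/(s+83). DC gain = 77/83 = 0.9277.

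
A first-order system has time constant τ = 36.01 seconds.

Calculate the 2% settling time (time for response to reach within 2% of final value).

For first-order system, 2% settling time ≈ 4τ = 4 × 36.01 = 144.04 s.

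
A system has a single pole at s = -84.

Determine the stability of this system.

Pole at s = -84 is in the left half-plane. Stable.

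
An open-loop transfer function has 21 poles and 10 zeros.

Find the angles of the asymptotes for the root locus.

n - m = 21 - 10 = 11. Angles: θk = (2k + 1)·180°/11 = 16.36°, 49.09°, 81.82°, 114.55°, 147.27°, 180°, 212.73°, 245.45°, 278.18°, 310.91°, 343.64°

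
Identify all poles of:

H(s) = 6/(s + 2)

Pole is where denominator = 0: s + 2 = 0, so s = -2.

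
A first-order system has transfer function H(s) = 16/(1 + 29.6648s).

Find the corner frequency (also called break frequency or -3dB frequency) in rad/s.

Corner frequency = 1/τ = 1/29.6648 = 0.034 rad/s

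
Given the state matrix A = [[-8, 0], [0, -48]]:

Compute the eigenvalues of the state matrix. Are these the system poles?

For diagonal matrix, eigenvalues are diagonal entries: λ₁ = -8, λ₂ = -48. Eigenvalues of A = system poles.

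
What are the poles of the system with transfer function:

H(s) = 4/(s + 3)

Pole is where denominator = 0: s + 3 = 0, so s = -3.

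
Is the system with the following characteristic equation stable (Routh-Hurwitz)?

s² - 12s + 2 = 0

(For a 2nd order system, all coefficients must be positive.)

Coefficients: 1, -12, 2. b=-12 not positive, so system is unstable.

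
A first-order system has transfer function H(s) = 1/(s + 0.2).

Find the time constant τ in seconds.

For H(s) = 1/(s + 1/τ), the pole is at -1/τ = -0.2, so τ = 1/0.2 = 5 s.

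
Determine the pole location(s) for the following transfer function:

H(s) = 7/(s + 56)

Pole is where denominator = 0: s + 56 = 0, so s = -56.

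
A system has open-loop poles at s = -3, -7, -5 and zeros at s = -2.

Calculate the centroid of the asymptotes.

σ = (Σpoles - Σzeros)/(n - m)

σ = (Σpoles - Σzeros)/(n - m) = (-15 - (-2))/(3 - 1) = -13/2 = -6.5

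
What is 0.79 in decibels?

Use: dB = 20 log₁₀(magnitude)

dB = 20 log₁₀(0.79) = -2.0 dB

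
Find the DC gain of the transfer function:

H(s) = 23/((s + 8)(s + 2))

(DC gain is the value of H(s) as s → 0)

DC gain = H(0) = 23/(8 × 2) = 23/16 = 1.4375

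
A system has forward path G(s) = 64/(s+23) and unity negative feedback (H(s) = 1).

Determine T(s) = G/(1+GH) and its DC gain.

T(s) = G/(1+GH) = [64/(s+23)] / [1 + 64/(s+23)] = 64/(s+23+64) = 64/(s+87). DC gain = 64/87 = 0.7356.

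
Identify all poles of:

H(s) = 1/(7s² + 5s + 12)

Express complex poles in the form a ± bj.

Discriminant = 5² - 4×7×12 = 25 - 336 = -311 < 0, so the poles are a complex conjugate pair s = (-5 ± j√311)/(2×7). Real part = -5/(2×7) = -5/14 ≈ -0.3571; imaginary part = ±√311/(2×7) ≈ 1.2597. Poles: s = -0.3571 ± 1.2597j.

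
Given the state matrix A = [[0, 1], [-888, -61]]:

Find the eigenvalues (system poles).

det(A - λI) = λ² - (-61)λ + 888 = (λ - (-37))(λ - (-24)). Eigenvalues: -37, -24.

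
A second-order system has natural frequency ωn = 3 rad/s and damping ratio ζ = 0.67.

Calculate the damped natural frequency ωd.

ωd = ωn√(1 - ζ²) = 3√(1 - 0.67²) = 2.23 rad/s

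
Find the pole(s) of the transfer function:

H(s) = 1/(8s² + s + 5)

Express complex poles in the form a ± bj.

Discriminant = 1² - 4×8×5 = 1 - 160 = -159 < 0, so the poles are a complex conjugate pair s = (-1 ± j√159)/(2×8). Real part = -1/(2×8) = -1/16 = -0.0625; imaginary part = ±√159/(2×8) ≈ 0.7881. Poles: s = -0.0625 ± 0.7881j.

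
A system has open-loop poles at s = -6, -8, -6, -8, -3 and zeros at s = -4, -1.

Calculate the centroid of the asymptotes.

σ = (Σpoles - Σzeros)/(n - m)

σ = (Σpoles - Σzeros)/(n - m) = (-31 - (-5))/(5 - 2) = -26/3 = -8.67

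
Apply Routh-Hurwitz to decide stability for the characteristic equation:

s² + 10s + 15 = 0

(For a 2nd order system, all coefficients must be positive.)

Coefficients: 1, 10, 15. All positive, so system is stable.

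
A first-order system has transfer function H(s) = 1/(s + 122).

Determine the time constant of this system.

For H(s) = 1/(s + 1/τ), the pole is at -1/τ = -122, so τ = 1/122 = 0.0082 s.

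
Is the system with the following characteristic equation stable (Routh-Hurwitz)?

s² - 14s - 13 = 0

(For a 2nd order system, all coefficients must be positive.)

Coefficients: 1, -14, -13. b=-14, c=-13 not positive, so system is unstable.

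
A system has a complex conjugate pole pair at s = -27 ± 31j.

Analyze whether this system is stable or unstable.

Real part of poles is -27 (< 0, left half-plane). Stable.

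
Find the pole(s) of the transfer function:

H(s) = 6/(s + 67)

Pole is where denominator = 0: s + 67 = 0, so s = -67.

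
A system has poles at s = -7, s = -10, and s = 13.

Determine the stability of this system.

Pole(s) at s = 13 are not in the left half-plane. System is unstable.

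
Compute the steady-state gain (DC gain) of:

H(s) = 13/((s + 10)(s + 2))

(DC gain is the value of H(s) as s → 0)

DC gain = H(0) = 13/(10 × 2) = 13/20 = 0.65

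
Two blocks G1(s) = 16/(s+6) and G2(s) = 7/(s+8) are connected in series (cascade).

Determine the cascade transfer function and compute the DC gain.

Series: multiply transfer functions. G_eq = 16/(s+6) × 7/(s+8) = 112/((s+6)(s+8)). DC gain = 112/(6×8) = 2.3333.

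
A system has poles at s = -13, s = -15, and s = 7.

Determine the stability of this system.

Pole(s) at s = 7 are not in the left half-plane. System is unstable.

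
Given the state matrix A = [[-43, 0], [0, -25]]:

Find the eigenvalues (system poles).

For diagonal matrix, eigenvalues are diagonal entries: λ₁ = -43, λ₂ = -25.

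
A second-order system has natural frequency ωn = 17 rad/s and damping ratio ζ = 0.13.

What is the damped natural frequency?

ωd = ωn√(1 - ζ²) = 17√(1 - 0.13²) = 16.86 rad/s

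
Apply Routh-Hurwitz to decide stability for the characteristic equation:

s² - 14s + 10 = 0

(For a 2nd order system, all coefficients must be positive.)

Coefficients: 1, -14, 10. b=-14 not positive, so system is unstable.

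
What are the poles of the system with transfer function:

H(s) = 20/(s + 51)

Pole is where denominator = 0: s + 51 = 0, so s = -51.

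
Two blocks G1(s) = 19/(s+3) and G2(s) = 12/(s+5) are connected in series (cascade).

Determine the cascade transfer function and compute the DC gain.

Series: multiply transfer functions. G_eq = 19/(s+3) × 12/(s+5) = 228/((s+3)(s+5)). DC gain = 228/(3×5) = 15.2.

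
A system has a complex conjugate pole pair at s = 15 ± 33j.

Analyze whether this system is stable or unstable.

Real part of poles is 15 (> 0, right half-plane). Unstable.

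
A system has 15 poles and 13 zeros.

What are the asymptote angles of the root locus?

n - m = 15 - 13 = 2. Angles: θk = (2k + 1)·180°/2 = 90°, 270°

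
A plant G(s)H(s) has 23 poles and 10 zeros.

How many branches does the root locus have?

Root locus has n branches where n = number of poles = 23.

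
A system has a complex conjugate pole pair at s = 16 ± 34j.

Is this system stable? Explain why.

Real part of poles is 16 (> 0, right half-plane). Unstable.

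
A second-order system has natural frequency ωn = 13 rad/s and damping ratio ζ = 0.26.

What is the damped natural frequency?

ωd = ωn√(1 - ζ²) = 13√(1 - 0.26²) = 12.55 rad/s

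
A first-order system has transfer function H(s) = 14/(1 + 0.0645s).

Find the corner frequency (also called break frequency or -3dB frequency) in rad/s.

Corner frequency = 1/τ = 1/0.0645 = 15.504 rad/s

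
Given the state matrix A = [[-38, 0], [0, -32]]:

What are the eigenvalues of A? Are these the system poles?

For diagonal matrix, eigenvalues are diagonal entries: λ₁ = -38, λ₂ = -32. Eigenvalues of A = system poles.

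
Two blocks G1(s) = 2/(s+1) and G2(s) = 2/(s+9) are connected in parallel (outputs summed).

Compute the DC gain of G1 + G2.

Parallel: G_eq = G1 + G2. DC gain = G1(0) + G2(0) = 2/1 + 2/9 = 2 + 0.2222 = 2.2222.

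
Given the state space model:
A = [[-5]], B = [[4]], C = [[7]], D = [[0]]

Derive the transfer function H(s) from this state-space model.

(sI - A)⁻¹ = 1/(s + 5). H(s) = 7 × 4/(s + 5) + 0 = 28/(s + 5).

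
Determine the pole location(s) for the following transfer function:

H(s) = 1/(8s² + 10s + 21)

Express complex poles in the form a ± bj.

Discriminant = 10² - 4×8×21 = 100 - 672 = -572 < 0, so the poles are a complex conjugate pair s = (-10 ± j√572)/(2×8). Real part = -10/(2×8) = -10/16 = -0.625; imaginary part = ±√572/(2×8) ≈ 1.4948. Poles: s = -0.625 ± 1.4948j.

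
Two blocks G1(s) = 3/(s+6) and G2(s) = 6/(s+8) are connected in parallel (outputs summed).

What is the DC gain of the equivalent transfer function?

Parallel: G_eq = G1 + G2. DC gain = G1(0) + G2(0) = 3/6 + 6/8 = 0.5 + 0.75 = 1.25.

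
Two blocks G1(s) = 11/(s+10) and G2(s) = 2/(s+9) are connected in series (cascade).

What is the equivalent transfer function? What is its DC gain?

Series: multiply transfer functions. G_eq = 11/(s+10) × 2/(s+9) = 22/((s+10)(s+9)). DC gain = 22/(10×9) = 0.2444.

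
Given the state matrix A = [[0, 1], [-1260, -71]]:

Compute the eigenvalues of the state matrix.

det(A - λI) = λ² - (-71)λ + 1260 = (λ - (-36))(λ - (-35)). Eigenvalues: -36, -35.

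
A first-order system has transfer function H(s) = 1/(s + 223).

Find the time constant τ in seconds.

For H(s) = 1/(s + 1/τ), the pole is at -1/τ = -223, so τ = 1/223 = 0.0045 s.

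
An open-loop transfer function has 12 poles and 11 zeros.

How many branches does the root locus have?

Root locus has n branches where n = number of poles = 12.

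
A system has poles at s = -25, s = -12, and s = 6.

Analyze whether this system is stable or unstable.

Pole(s) at s = 6 are not in the left half-plane. System is unstable.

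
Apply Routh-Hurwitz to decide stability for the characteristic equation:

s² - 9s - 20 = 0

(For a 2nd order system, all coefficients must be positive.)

Coefficients: 1, -9, -20. b=-9, c=-20 not positive, so system is unstable.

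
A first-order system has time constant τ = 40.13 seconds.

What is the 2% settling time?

For first-order system, 2% settling time ≈ 4τ = 4 × 40.13 = 160.52 s.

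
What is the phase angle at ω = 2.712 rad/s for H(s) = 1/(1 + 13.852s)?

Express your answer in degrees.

Phase = -arctan(ωτ) = -arctan(2.712 × 13.852) = -88.5°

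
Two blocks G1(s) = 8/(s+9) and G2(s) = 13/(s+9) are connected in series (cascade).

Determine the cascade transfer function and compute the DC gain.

Series: multiply transfer functions. G_eq = 8/(s+9) × 13/(s+9) = 104/((s+9)(s+9)). DC gain = 104/(9×9) = 1.2840.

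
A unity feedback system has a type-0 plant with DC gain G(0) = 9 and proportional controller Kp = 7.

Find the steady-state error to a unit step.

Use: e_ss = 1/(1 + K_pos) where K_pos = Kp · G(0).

K_pos = Kp · G(0) = 7 × 9 = 63. e_ss = 1/(1 + 63) = 0.015625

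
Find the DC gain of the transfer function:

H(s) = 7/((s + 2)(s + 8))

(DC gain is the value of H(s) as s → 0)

DC gain = H(0) = 7/(2 × 8) = 7/16 = 0.4375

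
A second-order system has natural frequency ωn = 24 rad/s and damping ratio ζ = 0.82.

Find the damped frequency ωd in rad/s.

ωd = ωn√(1 - ζ²) = 24√(1 - 0.82²) = 13.74 rad/s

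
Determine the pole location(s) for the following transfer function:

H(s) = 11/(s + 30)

Pole is where denominator = 0: s + 30 = 0, so s = -30.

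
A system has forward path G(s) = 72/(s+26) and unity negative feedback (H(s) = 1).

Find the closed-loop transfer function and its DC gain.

T(s) = G/(1+GH) = [72/(s+26)] / [1 + 72/(s+26)] = 72/(s+26+72) = 72/(s+98). DC gain = 72/98 = 0.7347.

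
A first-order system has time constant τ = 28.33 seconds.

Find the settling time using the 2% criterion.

For first-order system, 2% settling time ≈ 4τ = 4 × 28.33 = 113.32 s.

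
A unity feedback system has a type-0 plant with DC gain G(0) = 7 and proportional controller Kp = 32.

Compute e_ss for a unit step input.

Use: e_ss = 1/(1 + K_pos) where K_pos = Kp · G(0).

K_pos = Kp · G(0) = 32 × 7 = 224. e_ss = 1/(1 + 224) = 0.0044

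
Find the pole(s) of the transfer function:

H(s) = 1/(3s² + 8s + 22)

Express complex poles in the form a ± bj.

Discriminant = 8² - 4×3×22 = 64 - 264 = -200 < 0, so the poles are a complex conjugate pair s = (-8 ± j√200)/(2×3). Real part = -8/(2×3) = -8/6 ≈ -1.3333; imaginary part = ±√200/(2×3) ≈ 2.3570. Poles: s = -1.3333 ± 2.3570j.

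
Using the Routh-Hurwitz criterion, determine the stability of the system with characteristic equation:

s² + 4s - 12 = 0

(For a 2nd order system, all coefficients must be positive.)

Coefficients: 1, 4, -12. c=-12 not positive, so system is unstable.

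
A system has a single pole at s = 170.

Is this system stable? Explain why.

Pole at s = 170 is in the right half-plane. Unstable.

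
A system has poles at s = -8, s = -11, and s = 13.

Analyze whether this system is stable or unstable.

Pole(s) at s = 13 are not in the left half-plane. System is unstable.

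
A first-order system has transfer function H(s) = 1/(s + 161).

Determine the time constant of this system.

For H(s) = 1/(s + 1/τ), the pole is at -1/τ = -161, so τ = 1/161 = 0.0062 s.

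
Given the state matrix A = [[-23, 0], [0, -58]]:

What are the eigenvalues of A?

For diagonal matrix, eigenvalues are diagonal entries: λ₁ = -23, λ₂ = -58.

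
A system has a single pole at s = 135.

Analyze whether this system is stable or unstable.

Pole at s = 135 is in the right half-plane. Unstable.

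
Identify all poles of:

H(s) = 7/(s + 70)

Pole is where denominator = 0: s + 70 = 0, so s = -70.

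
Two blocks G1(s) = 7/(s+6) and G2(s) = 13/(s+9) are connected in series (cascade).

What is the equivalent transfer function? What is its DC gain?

Series: multiply transfer functions. G_eq = 7/(s+6) × 13/(s+9) = 91/((s+6)(s+9)). DC gain = 91/(6×9) = 1.6852.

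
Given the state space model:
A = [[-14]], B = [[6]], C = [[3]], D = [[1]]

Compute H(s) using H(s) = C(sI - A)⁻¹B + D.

(sI - A)⁻¹ = 1/(s + 14). H(s) = 3×6/(s + 14) + 1 = (s + 32)/(s + 14).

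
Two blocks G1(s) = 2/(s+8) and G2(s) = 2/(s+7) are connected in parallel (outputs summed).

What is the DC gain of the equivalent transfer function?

Parallel: G_eq = G1 + G2. DC gain = G1(0) + G2(0) = 2/8 + 2/7 = 0.25 + 0.2857 = 0.5357.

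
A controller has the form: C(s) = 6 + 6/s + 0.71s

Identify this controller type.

This is a Proportional-Integral-Derivative (PID) controller.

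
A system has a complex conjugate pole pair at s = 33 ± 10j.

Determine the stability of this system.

Real part of poles is 33 (> 0, right half-plane). Unstable.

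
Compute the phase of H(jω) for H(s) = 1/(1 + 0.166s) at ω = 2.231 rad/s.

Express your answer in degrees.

Phase = -arctan(ωτ) = -arctan(2.231 × 0.166) = -20.3°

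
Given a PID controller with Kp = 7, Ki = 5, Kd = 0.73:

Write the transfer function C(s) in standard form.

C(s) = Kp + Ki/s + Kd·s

Substituting values: C(s) = 7 + 5/s + 0.73s = (0.73s² + 7s + 5)/s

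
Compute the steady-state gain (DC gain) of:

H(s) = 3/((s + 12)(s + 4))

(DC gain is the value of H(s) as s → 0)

DC gain = H(0) = 3/(12 × 4) = 3/48 = 0.0625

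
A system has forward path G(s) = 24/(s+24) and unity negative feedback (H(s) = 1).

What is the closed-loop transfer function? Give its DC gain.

T(s) = G/(1+GH) = [24/(s+24)] / [1 + 24/(s+24)] = 24/(s+24+24) = 24/(s+48). DC gain = 24/48 = 0.5.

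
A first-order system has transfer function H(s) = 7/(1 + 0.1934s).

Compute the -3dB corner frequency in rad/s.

Corner frequency = 1/τ = 1/0.1934 = 5.171 rad/s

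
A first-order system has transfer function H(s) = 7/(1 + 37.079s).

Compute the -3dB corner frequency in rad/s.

Corner frequency = 1/τ = 1/37.079 = 0.027 rad/s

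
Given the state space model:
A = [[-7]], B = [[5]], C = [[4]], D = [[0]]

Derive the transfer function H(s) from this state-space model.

(sI - A)⁻¹ = 1/(s + 7). H(s) = 4 × 5/(s + 7) + 0 = 20/(s + 7).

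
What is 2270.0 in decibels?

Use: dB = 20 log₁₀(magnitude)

dB = 20 log₁₀(2270.0) = 67.1 dB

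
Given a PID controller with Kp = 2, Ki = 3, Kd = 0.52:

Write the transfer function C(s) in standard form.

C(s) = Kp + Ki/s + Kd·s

Substituting values: C(s) = 2 + 3/s + 0.52s = (0.52s² + 2s + 3)/s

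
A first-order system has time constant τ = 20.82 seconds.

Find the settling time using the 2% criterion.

For first-order system, 2% settling time ≈ 4τ = 4 × 20.82 = 83.28 s.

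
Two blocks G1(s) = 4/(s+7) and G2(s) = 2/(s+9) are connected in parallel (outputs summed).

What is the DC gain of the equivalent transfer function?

Parallel: G_eq = G1 + G2. DC gain = G1(0) + G2(0) = 4/7 + 2/9 = 0.5714 + 0.2222 = 0.7937.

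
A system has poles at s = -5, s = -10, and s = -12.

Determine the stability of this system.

All poles are in the left half-plane. System is stable.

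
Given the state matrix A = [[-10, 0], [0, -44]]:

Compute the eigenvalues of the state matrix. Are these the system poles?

For diagonal matrix, eigenvalues are diagonal entries: λ₁ = -10, λ₂ = -44. Eigenvalues of A = system poles.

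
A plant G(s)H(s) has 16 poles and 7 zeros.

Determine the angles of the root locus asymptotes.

n - m = 16 - 7 = 9. Angles: θk = (2k + 1)·180°/9 = 20°, 60°, 100°, 140°, 180°, 220°, 260°, 300°, 340°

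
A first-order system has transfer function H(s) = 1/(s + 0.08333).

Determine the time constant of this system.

For H(s) = 1/(s + 1/τ), the pole is at -1/τ = -0.08333, so τ = 1/0.08333 = 12 s.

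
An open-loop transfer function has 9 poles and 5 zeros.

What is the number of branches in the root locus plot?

Root locus has n branches where n = number of poles = 9.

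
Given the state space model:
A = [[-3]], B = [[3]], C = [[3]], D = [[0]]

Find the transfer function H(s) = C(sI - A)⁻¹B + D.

(sI - A)⁻¹ = 1/(s + 3). H(s) = 3 × 3/(s + 3) + 0 = 9/(s + 3).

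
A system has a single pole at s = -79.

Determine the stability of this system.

Pole at s = -79 is in the left half-plane. Stable.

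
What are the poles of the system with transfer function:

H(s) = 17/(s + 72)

Pole is where denominator = 0: s + 72 = 0, so s = -72.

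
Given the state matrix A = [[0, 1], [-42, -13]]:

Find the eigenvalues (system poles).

det(A - λI) = λ² - (-13)λ + 42 = (λ - (-6))(λ - (-7)). Eigenvalues: -6, -7.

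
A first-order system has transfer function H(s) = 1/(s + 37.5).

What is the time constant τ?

For H(s) = 1/(s + 1/τ), the pole is at -1/τ = -37.5, so τ = 1/37.5 = 0.0267 s.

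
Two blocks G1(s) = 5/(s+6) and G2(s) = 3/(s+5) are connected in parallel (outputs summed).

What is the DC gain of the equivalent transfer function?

Parallel: G_eq = G1 + G2. DC gain = G1(0) + G2(0) = 5/6 + 3/5 = 0.8333 + 0.6 = 1.4333.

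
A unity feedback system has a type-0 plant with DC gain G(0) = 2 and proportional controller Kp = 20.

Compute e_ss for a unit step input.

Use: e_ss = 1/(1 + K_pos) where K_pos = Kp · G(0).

K_pos = Kp · G(0) = 20 × 2 = 40. e_ss = 1/(1 + 40) = 0.0244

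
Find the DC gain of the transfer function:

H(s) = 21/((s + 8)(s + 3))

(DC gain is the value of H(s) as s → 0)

DC gain = H(0) = 21/(8 × 3) = 21/24 = 0.875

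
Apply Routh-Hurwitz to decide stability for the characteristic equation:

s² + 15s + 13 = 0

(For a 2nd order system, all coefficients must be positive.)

Coefficients: 1, 15, 13. All positive, so system is stable.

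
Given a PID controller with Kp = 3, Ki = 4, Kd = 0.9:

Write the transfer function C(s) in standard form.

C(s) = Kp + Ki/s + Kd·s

Substituting values: C(s) = 3 + 4/s + 0.9s = (0.9s² + 3s + 4)/s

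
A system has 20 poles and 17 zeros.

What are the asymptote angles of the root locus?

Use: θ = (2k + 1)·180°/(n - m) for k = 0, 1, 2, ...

n - m = 20 - 17 = 3. Angles: θk = (2k + 1)·180°/3 = 60°, 180°, 300°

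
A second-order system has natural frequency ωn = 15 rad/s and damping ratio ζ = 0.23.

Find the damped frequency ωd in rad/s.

ωd = ωn√(1 - ζ²) = 15√(1 - 0.23²) = 14.6 rad/s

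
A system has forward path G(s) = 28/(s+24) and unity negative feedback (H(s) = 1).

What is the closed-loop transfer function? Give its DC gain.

T(s) = G/(1+GH) = [28/(s+24)] / [1 + 28/(s+24)] = 28/(s+24+28) = 28/(s+52). DC gain = 28/52 = 0.5385.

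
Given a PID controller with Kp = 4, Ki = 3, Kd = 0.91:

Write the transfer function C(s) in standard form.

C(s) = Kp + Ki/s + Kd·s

Substituting values: C(s) = 4 + 3/s + 0.91s = (0.91s² + 4s + 3)/s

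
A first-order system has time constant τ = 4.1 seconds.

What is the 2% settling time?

For first-order system, 2% settling time ≈ 4τ = 4 × 4.1 = 16.4 s.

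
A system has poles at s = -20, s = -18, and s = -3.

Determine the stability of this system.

All poles are in the left half-plane. System is stable.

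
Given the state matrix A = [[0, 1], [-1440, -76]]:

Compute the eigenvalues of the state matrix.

det(A - λI) = λ² - (-76)λ + 1440 = (λ - (-40))(λ - (-36)). Eigenvalues: -40, -36.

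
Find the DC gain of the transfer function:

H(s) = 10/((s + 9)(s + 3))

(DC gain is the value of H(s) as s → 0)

DC gain = H(0) = 10/(9 × 3) = 10/27 = 0.3704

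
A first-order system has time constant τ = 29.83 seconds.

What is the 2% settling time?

For first-order system, 2% settling time ≈ 4τ = 4 × 29.83 = 119.32 s.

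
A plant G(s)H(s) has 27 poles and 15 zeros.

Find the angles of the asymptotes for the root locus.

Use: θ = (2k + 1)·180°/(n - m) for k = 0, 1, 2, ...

n - m = 27 - 15 = 12. Angles: θk = (2k + 1)·180°/12 = 15°, 45°, 75°, 105°, 135°, 165°, 195°, 225°, 255°, 285°, 315°, 345°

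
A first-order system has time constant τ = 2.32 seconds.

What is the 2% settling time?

For first-order system, 2% settling time ≈ 4τ = 4 × 2.32 = 9.28 s.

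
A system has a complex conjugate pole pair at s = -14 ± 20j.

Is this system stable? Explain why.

Real part of poles is -14 (< 0, left half-plane). Stable.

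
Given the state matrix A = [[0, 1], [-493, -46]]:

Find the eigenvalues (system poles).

det(A - λI) = λ² - (-46)λ + 493 = (λ - (-29))(λ - (-17)). Eigenvalues: -29, -17.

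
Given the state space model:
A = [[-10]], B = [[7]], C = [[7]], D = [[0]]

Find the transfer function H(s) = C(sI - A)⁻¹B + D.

(sI - A)⁻¹ = 1/(s + 10). H(s) = 7 × 7/(s + 10) + 0 = 49/(s + 10).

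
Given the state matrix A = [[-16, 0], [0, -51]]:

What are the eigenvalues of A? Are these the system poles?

For diagonal matrix, eigenvalues are diagonal entries: λ₁ = -16, λ₂ = -51. Eigenvalues of A = system poles.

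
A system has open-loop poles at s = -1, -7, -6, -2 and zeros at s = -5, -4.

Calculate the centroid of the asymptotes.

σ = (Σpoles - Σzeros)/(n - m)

σ = (Σpoles - Σzeros)/(n - m) = (-16 - (-9))/(4 - 2) = -7/2 = -3.5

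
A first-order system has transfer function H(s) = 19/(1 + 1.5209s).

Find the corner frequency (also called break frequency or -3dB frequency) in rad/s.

Corner frequency = 1/τ = 1/1.5209 = 0.658 rad/s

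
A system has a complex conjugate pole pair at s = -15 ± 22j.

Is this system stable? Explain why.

Real part of poles is -15 (< 0, left half-plane). Stable.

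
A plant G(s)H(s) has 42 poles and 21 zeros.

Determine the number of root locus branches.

Root locus has n branches where n = number of poles = 42.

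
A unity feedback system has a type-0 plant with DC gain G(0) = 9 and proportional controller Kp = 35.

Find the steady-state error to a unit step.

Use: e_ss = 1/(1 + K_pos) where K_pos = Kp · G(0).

K_pos = Kp · G(0) = 35 × 9 = 315. e_ss = 1/(1 + 315) = 0.0032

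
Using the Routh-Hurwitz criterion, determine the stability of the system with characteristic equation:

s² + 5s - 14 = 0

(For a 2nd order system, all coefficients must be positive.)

Coefficients: 1, 5, -14. c=-14 not positive, so system is unstable.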